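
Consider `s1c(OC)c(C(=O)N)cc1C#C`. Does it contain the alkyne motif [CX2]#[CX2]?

Yes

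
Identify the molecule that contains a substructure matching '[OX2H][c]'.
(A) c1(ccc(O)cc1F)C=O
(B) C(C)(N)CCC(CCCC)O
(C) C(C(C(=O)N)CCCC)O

A

[OX2H][c] describes a hydroxyl oxygen attached to an aromatic carbon (a phenol).
(A) contains a hydroxyl group (-OH), which satisfies every atom and bond constraint.
(B) has a hydroxyl group (-OH) but the -OH is on an aliphatic carbon, not an aromatic c.
(C) has a hydroxyl group (-OH) but the -OH is on an aliphatic carbon, not an aromatic c.
So the answer is (A).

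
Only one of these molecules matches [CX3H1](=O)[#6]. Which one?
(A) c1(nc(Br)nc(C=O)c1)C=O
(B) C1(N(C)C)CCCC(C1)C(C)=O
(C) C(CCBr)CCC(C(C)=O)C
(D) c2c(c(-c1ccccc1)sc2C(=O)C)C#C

A

[CX3H1](=O)[#6] describes an sp2 carbon with one H, double-bonded to O and single-bonded to carbon (an aldehyde).
(A) contains an aldehyde (-CHO), which satisfies every atom and bond constraint.
(B) has an acetyl/ketone group (-C(=O)CH3) but the carbonyl carbon has H0 (two carbon neighbours), not H1.
(C) has an acetyl/ketone group (-C(=O)CH3) but the carbonyl carbon has H0 (two carbon neighbours), not H1.
(D) has an acetyl/ketone group (-C(=O)CH3) but the carbonyl carbon has H0 (two carbon neighbours), not H1.
So the answer is (A).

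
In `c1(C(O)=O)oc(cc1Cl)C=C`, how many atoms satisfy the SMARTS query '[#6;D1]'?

1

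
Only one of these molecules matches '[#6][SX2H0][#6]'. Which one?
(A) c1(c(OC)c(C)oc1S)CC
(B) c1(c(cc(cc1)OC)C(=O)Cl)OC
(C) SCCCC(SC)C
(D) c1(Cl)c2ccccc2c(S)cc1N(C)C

C

[#6][SX2H0][#6] describes an aliphatic sulfur bridging two carbons with no H on the sulfur (a thioether).
(A) has a methoxy ether (-OCH3) but the bridging atom is O, not S.
(B) has a methoxy ether (-OCH3) but the bridging atom is O, not S.
(C) contains a methylthio ether (-SCH3), which satisfies every atom and bond constraint.
(D) has a thiol (-SH) but the sulfur has H1, not H0 bridging two carbons.
So the answer is (C).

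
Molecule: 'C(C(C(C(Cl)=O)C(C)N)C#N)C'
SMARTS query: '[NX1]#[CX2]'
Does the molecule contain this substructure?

The pattern [NX1]#[CX2] describes a nitrogen triple-bonded to a two-connected carbon — a nitrile.
The molecule carries a nitrile (-C#N), whose atoms satisfy every constraint of the query, so the pattern matches.

Yes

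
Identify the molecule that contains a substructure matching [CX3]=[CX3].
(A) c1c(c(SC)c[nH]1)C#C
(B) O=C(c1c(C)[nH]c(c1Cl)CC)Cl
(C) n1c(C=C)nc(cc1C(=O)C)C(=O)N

C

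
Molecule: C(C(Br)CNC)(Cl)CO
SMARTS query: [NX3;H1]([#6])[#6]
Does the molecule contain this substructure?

Yes

The pattern [NX3;H1]([#6])[#6] describes a trivalent nitrogen with one H, bonded to two carbons — a secondary amine.
The molecule carries an N-methylamino group (-NHCH3), whose atoms satisfy every constraint of the query, so the pattern matches.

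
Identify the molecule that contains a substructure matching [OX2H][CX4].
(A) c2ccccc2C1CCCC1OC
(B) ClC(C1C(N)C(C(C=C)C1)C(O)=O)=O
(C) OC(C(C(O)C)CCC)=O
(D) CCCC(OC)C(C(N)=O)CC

C

[OX2H][CX4] describes a hydroxyl oxygen bound to an sp3 (X4) carbon (an aliphatic alcohol).
(A) has a methoxy ether (-OCH3) but the oxygen has H0 (ether), not H1.
(B) has a carboxylic acid group (-C(=O)OH) but the -OH is on a CX3 carbonyl carbon, not a CX4 carbon.
(C) contains a hydroxyl group (-OH), which satisfies every atom and bond constraint.
(D) has a methoxy ether (-OCH3) but the oxygen has H0 (ether), not H1.
So the answer is (C).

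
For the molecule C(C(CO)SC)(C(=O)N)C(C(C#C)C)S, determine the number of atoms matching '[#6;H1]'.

The query [#6;H1] means: any carbon bearing exactly one hydrogen.
Check the 15 heavy atoms by environment: 2× C (H3) → no; 5× C (H1) → match; 1× C (H2) → no; 1× S (H1) → no; 1× O (H1) → no; 2× C (H0) → no; 1× O (H0) → no; 1× N (H2) → no; 1× S (H0) → no.
That gives 5 matching atoms.

5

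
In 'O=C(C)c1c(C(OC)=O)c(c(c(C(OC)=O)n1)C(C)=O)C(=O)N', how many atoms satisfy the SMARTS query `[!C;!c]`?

The query [!C;!c] means: neither aliphatic nor aromatic carbon — same as [!#6].
Check the 23 heavy atoms by environment: 1× n (aromatic) → match; 5× c (aromatic) → no; 9× C → no; 7× O → match; 1× N → match.
Summing the matching environments: 1 + 7 + 1 = 9 matching atoms.

9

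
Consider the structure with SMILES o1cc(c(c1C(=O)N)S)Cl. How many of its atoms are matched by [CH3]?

0

The query [CH3] means: aliphatic carbon with exactly three hydrogens.
Check the 10 heavy atoms by environment: 1× o (aromatic, H0) → no; 3× c (aromatic, H0) → no; 1× c (aromatic, H1) → no; 1× S (H1) → no; 1× Cl (H0) → no; 1× C (H0) → no; 1× O (H0) → no; 1× N (H2) → no.
No environment satisfies the query, so 0 matching atoms.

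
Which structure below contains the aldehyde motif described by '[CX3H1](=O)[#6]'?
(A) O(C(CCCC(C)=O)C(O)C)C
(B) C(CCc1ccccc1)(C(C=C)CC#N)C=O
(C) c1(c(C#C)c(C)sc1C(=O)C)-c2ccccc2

[CX3H1](=O)[#6] describes an sp2 carbon with one H, double-bonded to O and single-bonded to carbon (an aldehyde).
(A) has an acetyl/ketone group (-C(=O)CH3) but the carbonyl carbon has H0 (two carbon neighbours), not H1.
(B) contains an aldehyde (-CHO), which satisfies every atom and bond constraint.
(C) has an acetyl/ketone group (-C(=O)CH3) but the carbonyl carbon has H0 (two carbon neighbours), not H1.
So the answer is (B).

B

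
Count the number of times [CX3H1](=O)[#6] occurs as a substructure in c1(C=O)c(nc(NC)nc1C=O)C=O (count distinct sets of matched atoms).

3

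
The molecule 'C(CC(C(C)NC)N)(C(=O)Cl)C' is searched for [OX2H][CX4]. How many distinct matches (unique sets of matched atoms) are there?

0

[OX2H][CX4] is the SMARTS for an aliphatic alcohol: a hydroxyl oxygen bound to an sp3 (X4) carbon.
No fragment in the molecule satisfies every constraint, giving 0 matches.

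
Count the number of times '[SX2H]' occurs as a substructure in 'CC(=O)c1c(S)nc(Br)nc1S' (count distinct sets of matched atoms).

2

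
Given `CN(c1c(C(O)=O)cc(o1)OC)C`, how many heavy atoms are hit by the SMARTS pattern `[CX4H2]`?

The query [CX4H2] means: sp3 carbon (X4) with exactly two hydrogens.
Check the 13 heavy atoms by environment: 1× o (aromatic, H0, X2) → no; 3× c (aromatic, H0, X3) → no; 1× c (aromatic, H1, X3) → no; 1× N (H0, X3) → no; 3× C (H3, X4) → no; 1× O (H0, X2) → no; 1× C (H0, X3) → no; 1× O (H0, X1) → no; 1× O (H1, X2) → no.
No environment satisfies the query, so 0 matching atoms.

0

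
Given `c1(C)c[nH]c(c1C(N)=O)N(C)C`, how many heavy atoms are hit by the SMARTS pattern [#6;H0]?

4

The query [#6;H0] means: any carbon with no attached hydrogen.
Check the 12 heavy atoms by environment: 1× n (aromatic, H1) → no; 3× c (aromatic, H0) → match; 1× c (aromatic, H1) → no; 3× C (H3) → no; 1× N (H0) → no; 1× C (H0) → match; 1× O (H0) → no; 1× N (H2) → no.
Summing the matching environments: 3 + 1 = 4 matching atoms.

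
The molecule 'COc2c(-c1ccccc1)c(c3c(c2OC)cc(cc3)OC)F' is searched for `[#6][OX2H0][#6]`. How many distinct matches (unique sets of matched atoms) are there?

3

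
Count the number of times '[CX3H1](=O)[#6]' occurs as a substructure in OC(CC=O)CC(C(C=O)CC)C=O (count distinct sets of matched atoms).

[CX3H1](=O)[#6] is the SMARTS for an aldehyde: an sp2 carbon with one H, double-bonded to O and single-bonded to carbon.
The molecule carries 3 separate instances of an aldehyde (-CHO) meeting every constraint; each maps to a distinct set of atoms, giving 3 matches.

3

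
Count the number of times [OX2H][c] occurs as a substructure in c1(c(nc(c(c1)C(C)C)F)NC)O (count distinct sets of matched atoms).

1

[OX2H][c] is the SMARTS for a phenol: a hydroxyl oxygen attached to an aromatic carbon.
Exactly one fragment in the molecule meets all constraints, giving 1 match.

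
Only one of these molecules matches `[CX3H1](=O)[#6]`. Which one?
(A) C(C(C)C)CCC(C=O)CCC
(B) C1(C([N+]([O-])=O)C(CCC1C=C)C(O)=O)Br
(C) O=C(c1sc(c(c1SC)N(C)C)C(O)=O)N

A

[CX3H1](=O)[#6] describes an sp2 carbon with one H, double-bonded to O and single-bonded to carbon (an aldehyde).
(A) contains an aldehyde (-CHO), which satisfies every atom and bond constraint.
(B) has a carboxylic acid group (-C(=O)OH) but the carbonyl carbon has H0 and is bonded to O, not H1.
(C) has a carboxylic acid group (-C(=O)OH) but the carbonyl carbon has H0 and is bonded to O, not H1.
So the answer is (A).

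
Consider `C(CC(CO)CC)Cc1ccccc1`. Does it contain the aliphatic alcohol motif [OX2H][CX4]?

The pattern [OX2H][CX4] describes a hydroxyl oxygen bound to an sp3 (X4) carbon — an aliphatic alcohol.
The molecule carries a hydroxyl group (-OH), whose atoms satisfy every constraint of the query, so the pattern matches.

Yes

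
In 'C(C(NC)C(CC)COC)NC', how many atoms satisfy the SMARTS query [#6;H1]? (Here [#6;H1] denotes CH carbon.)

2

The query [#6;H1] means: any carbon bearing exactly one hydrogen.
Check the 12 heavy atoms by environment: 3× C (H2) → no; 2× C (H1) → match; 1× O (H0) → no; 4× C (H3) → no; 2× N (H1) → no.
That gives 2 matching atoms.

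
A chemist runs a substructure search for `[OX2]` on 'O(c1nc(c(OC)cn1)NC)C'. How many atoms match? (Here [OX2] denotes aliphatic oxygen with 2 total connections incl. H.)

Check the 12 heavy atoms by environment: 2× n (aromatic, X2) → no; 4× c (aromatic, X3) → no; 2× O (X2) → match; 3× C (X4) → no; 1× N (X3) → no.
That gives 2 matching atoms.

2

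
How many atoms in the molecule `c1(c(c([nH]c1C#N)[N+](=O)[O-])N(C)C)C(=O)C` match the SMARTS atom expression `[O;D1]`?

3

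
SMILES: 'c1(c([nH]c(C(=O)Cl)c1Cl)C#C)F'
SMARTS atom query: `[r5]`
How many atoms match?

5

The query [r5] means: r5 matches atoms in a five-membered ring.
Check the 12 heavy atoms by environment: 1× n (aromatic, in 5-ring) → match; 4× c (aromatic, in 5-ring) → match; 3× C (acyclic) → no; 1× F (acyclic) → no; 2× Cl (acyclic) → no; 1× O (acyclic) → no.
Summing the matching environments: 1 + 4 = 5 matching atoms.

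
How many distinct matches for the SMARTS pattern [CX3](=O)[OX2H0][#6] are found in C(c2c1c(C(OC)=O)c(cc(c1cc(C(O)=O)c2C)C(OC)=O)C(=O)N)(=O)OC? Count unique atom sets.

[CX3](=O)[OX2H0][#6] is the SMARTS for an ester: a carbonyl carbon bonded to an oxygen that is itself bonded to carbon (no H on that O).
The molecule carries 3 separate instances of a methyl-ester group (-C(=O)OCH3) meeting every constraint; each maps to a distinct set of atoms, giving 3 matches.

3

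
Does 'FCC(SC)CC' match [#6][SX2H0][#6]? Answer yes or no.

The pattern [#6][SX2H0][#6] describes an aliphatic sulfur bridging two carbons with no H on the sulfur — a thioether.
The molecule carries a methylthio ether (-SCH3), whose atoms satisfy every constraint of the query, so the pattern matches.

Yes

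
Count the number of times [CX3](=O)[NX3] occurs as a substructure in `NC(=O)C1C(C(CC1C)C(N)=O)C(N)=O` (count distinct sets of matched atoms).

[CX3](=O)[NX3] is the SMARTS for an amide: a carbonyl carbon bonded to a trivalent nitrogen.
The molecule carries 3 separate instances of a primary amide (-C(=O)NH2) meeting every constraint; each maps to a distinct set of atoms, giving 3 matches.

3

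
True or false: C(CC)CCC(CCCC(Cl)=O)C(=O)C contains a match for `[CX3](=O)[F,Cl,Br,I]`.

True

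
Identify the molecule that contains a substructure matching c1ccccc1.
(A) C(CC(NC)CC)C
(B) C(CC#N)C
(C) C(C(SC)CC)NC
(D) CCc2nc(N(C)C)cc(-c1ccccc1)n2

D

c1ccccc1 describes six aromatic carbons in a ring (a benzene ring).
(A) has a methyl group (-CH3) but no six-membered all-carbon aromatic ring is present.
(B) has a methyl group (-CH3) but no six-membered all-carbon aromatic ring is present.
(C) has a methyl group (-CH3) but no six-membered all-carbon aromatic ring is present.
(D) contains a phenyl ring, which satisfies every atom and bond constraint.
So the answer is (D).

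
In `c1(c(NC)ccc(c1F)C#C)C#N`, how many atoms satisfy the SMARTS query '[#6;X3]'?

6

The query [#6;X3] means: any carbon (aromatic or not) with three total connections.
Check the 13 heavy atoms by environment: 6× c (aromatic, X3) → match; 3× C (X2) → no; 1× N (X1) → no; 1× N (X3) → no; 1× C (X4) → no; 1× F (X1) → no.
That gives 6 matching atoms.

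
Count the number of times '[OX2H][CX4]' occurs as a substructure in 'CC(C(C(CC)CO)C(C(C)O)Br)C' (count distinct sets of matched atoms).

2

[OX2H][CX4] is the SMARTS for an aliphatic alcohol: a hydroxyl oxygen bound to an sp3 (X4) carbon.
The molecule carries 2 separate instances of a hydroxyl group (-OH) meeting every constraint; each maps to a distinct set of atoms, giving 2 matches.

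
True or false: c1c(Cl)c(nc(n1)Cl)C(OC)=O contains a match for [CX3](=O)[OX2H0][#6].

True

The pattern [CX3](=O)[OX2H0][#6] describes a carbonyl carbon bonded to an oxygen that is itself bonded to carbon (no H on that O) — an ester.
The molecule carries a methyl-ester group (-C(=O)OCH3), whose atoms satisfy every constraint of the query, so the pattern matches.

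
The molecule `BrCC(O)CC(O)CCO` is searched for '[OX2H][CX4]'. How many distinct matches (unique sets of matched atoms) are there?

3

[OX2H][CX4] is the SMARTS for an aliphatic alcohol: a hydroxyl oxygen bound to an sp3 (X4) carbon.
The molecule carries 3 separate instances of a hydroxyl group (-OH) meeting every constraint; each maps to a distinct set of atoms, giving 3 matches.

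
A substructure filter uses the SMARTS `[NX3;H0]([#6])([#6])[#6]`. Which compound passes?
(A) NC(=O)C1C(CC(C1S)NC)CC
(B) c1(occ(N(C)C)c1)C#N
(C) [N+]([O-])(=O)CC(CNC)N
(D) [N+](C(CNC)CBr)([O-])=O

[NX3;H0]([#6])([#6])[#6] describes a trivalent nitrogen with no H, bonded to three carbons (a tertiary amine).
(A) has an N-methylamino group (-NHCH3) but the nitrogen still has one H (H1), not H0.
(B) contains a dimethylamino group (-N(CH3)2), which satisfies every atom and bond constraint.
(C) has an N-methylamino group (-NHCH3) but the nitrogen still has one H (H1), not H0.
(D) has an N-methylamino group (-NHCH3) but the nitrogen still has one H (H1), not H0.
So the answer is (B).

B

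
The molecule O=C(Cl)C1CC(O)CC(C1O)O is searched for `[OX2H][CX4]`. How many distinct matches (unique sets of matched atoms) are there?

[OX2H][CX4] is the SMARTS for an aliphatic alcohol: a hydroxyl oxygen bound to an sp3 (X4) carbon.
The molecule carries 3 separate instances of a hydroxyl group (-OH) meeting every constraint; each maps to a distinct set of atoms, giving 3 matches.

3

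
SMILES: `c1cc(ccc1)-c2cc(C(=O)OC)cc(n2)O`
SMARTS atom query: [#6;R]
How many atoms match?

11

The query [#6;R] means: carbon that is part of a ring.
Check the 17 heavy atoms by environment: 1× n (aromatic, in 6-ring) → no; 11× c (aromatic, in 6-ring) → match; 3× O (acyclic) → no; 2× C (acyclic) → no.
That gives 11 matching atoms.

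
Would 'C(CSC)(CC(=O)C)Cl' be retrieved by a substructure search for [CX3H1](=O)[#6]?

No

The pattern [CX3H1](=O)[#6] describes an sp2 carbon with one H, double-bonded to O and single-bonded to carbon — an aldehyde.
The closest candidate here is an acetyl/ketone group (-C(=O)CH3), but the carbonyl carbon has H0 (two carbon neighbours), not H1. No other fragment satisfies the full query, so there is no match.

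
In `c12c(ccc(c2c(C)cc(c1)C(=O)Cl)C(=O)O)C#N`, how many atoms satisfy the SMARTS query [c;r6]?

10

The query [c;r6] means: aromatic carbon that belongs to a six-membered ring.
Check the 19 heavy atoms by environment: 10× c (aromatic, in 6-ring) → match; 4× C (acyclic) → no; 3× O (acyclic) → no; 1× Cl (acyclic) → no; 1× N (acyclic) → no.
That gives 10 matching atoms.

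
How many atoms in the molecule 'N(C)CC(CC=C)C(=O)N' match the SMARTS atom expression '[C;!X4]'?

Check the 10 heavy atoms by environment: 4× C (X4) → no; 2× N (X3) → no; 3× C (X3) → match; 1× O (X1) → no.
That gives 3 matching atoms.

3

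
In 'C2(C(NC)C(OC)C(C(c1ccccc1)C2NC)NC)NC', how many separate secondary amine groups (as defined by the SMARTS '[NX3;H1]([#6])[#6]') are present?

4

[NX3;H1]([#6])[#6] is the SMARTS for a secondary amine: a trivalent nitrogen with one H, bonded to two carbons.
The molecule carries 4 separate instances of an N-methylamino group (-NHCH3) meeting every constraint; each maps to a distinct set of atoms, giving 4 matches.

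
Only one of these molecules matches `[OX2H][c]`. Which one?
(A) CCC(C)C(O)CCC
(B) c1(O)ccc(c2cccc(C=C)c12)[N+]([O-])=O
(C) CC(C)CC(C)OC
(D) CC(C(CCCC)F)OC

B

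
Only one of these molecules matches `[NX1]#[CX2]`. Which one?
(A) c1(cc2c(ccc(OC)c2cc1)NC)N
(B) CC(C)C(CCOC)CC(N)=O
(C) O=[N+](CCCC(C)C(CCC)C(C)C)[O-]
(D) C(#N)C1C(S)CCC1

D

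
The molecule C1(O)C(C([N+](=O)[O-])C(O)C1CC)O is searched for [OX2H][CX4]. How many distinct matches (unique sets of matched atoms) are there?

3

[OX2H][CX4] is the SMARTS for an aliphatic alcohol: a hydroxyl oxygen bound to an sp3 (X4) carbon.
The molecule carries 3 separate instances of a hydroxyl group (-OH) meeting every constraint; each maps to a distinct set of atoms, giving 3 matches.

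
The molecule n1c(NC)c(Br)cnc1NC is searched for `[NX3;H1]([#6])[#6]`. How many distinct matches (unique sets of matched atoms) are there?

[NX3;H1]([#6])[#6] is the SMARTS for a secondary amine: a trivalent nitrogen with one H, bonded to two carbons.
The molecule carries 2 separate instances of an N-methylamino group (-NHCH3) meeting every constraint; each maps to a distinct set of atoms, giving 2 matches.

2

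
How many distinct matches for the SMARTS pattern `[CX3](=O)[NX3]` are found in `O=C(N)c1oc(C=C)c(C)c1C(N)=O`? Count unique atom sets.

[CX3](=O)[NX3] is the SMARTS for an amide: a carbonyl carbon bonded to a trivalent nitrogen.
The molecule carries 2 separate instances of a primary amide (-C(=O)NH2) meeting every constraint; each maps to a distinct set of atoms, giving 2 matches.

2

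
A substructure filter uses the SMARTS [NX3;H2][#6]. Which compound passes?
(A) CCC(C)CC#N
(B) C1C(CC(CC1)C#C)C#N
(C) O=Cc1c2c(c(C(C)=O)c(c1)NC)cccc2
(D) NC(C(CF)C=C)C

D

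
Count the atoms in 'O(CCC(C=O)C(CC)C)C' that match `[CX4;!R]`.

8

The query [CX4;!R] means: aliphatic carbon with four total connections, not in a ring.
Check the 11 heavy atoms by environment: 8× C (X4, acyclic) → match; 1× O (X2, acyclic) → no; 1× C (X3, acyclic) → no; 1× O (X1, acyclic) → no.
That gives 8 matching atoms.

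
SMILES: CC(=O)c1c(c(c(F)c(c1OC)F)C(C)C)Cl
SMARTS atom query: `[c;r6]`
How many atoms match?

6

The query [c;r6] means: aromatic carbon that belongs to a six-membered ring.
Check the 17 heavy atoms by environment: 6× c (aromatic, in 6-ring) → match; 1× Cl (acyclic) → no; 2× F (acyclic) → no; 6× C (acyclic) → no; 2× O (acyclic) → no.
That gives 6 matching atoms.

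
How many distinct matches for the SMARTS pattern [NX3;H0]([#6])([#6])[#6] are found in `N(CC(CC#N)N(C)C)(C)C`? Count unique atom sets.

[NX3;H0]([#6])([#6])[#6] is the SMARTS for a tertiary amine: a trivalent nitrogen with no H, bonded to three carbons.
The molecule carries 2 separate instances of a dimethylamino group (-N(CH3)2) meeting every constraint; each maps to a distinct set of atoms, giving 2 matches.

2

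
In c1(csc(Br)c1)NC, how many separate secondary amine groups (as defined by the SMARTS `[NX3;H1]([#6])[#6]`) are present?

[NX3;H1]([#6])[#6] is the SMARTS for a secondary amine: a trivalent nitrogen with one H, bonded to two carbons.
Exactly one fragment in the molecule meets all constraints, giving 1 match.

1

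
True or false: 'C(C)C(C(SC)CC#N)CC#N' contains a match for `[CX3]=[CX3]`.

False

The pattern [CX3]=[CX3] describes a non-aromatic C=C double bond between two sp2 carbons — an alkene.
The closest candidate here is an ethyl group (-CH2CH3), but its C-C bond is a single bond between CX4 carbons, not CX3=CX3. No other fragment satisfies the full query, so there is no match.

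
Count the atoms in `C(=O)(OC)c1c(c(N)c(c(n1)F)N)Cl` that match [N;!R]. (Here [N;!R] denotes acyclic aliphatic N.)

The query [N;!R] means: aliphatic nitrogen not in a ring.
Check the 14 heavy atoms by environment: 1× n (aromatic, in 6-ring) → no; 5× c (aromatic, in 6-ring) → no; 1× F (acyclic) → no; 2× N (acyclic) → match; 1× Cl (acyclic) → no; 2× C (acyclic) → no; 2× O (acyclic) → no.
That gives 2 matching atoms.

2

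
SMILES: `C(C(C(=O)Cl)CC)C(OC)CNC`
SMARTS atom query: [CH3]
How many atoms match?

3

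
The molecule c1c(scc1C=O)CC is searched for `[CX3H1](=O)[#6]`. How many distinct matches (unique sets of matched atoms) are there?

1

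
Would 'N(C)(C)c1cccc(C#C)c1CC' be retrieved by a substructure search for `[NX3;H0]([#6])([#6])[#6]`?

Yes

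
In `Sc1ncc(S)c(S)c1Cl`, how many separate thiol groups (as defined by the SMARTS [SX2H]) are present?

3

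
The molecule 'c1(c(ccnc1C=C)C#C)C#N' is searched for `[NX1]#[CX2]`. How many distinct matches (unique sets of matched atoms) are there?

1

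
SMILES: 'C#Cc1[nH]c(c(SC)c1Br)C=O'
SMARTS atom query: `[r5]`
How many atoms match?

5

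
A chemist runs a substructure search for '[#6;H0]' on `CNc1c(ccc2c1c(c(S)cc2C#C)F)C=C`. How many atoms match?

8

The query [#6;H0] means: any carbon with no attached hydrogen.
Check the 18 heavy atoms by environment: 7× c (aromatic, H0) → match; 3× c (aromatic, H1) → no; 2× C (H1) → no; 1× C (H2) → no; 1× C (H0) → match; 1× F (H0) → no; 1× N (H1) → no; 1× C (H3) → no; 1× S (H1) → no.
Summing the matching environments: 7 + 1 = 8 matching atoms.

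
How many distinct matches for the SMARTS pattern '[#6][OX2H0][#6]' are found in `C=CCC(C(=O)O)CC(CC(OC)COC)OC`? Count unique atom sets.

3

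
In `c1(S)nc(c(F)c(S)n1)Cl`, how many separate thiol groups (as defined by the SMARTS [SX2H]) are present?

[SX2H] is the SMARTS for a thiol: an aliphatic sulfur with two connections, one being H.
The molecule carries 2 separate instances of a thiol (-SH) meeting every constraint; each maps to a distinct set of atoms, giving 2 matches.

2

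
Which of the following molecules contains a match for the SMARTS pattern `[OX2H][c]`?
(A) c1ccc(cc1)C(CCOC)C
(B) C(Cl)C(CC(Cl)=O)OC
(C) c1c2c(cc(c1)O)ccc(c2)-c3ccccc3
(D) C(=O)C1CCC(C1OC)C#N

[OX2H][c] describes a hydroxyl oxygen attached to an aromatic carbon (a phenol).
(A) has a methoxy ether (-OCH3) but the oxygen has H0, not H1.
(B) has a methoxy ether (-OCH3) but the oxygen has H0, not H1.
(C) contains a hydroxyl group (-OH), which satisfies every atom and bond constraint.
(D) has a methoxy ether (-OCH3) but the oxygen has H0, not H1.
So the answer is (C).

C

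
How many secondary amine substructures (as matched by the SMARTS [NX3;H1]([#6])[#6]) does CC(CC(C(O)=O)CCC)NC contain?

[NX3;H1]([#6])[#6] is the SMARTS for a secondary amine: a trivalent nitrogen with one H, bonded to two carbons.
Exactly one fragment in the molecule meets all constraints, giving 1 match.

1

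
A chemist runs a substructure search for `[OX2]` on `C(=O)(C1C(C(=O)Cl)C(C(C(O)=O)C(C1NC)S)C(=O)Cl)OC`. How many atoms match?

The query [OX2] means: aliphatic oxygen with two total connections — ether, hydroxyl, or ester single-bond O.
Check the 22 heavy atoms by environment: 8× C (X4) → no; 4× C (X3) → no; 4× O (X1) → no; 2× O (X2) → match; 1× N (X3) → no; 2× Cl (X1) → no; 1× S (X2) → no.
That gives 2 matching atoms.

2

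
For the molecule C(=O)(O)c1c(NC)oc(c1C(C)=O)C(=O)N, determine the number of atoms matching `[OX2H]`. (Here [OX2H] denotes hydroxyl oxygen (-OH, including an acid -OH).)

The query [OX2H] means: aliphatic oxygen with two connections, one of which is H — an -OH oxygen.
Check the 16 heavy atoms by environment: 1× o (aromatic, H0, X2) → no; 4× c (aromatic, H0, X3) → no; 1× N (H1, X3) → no; 2× C (H3, X4) → no; 3× C (H0, X3) → no; 3× O (H0, X1) → no; 1× O (H1, X2) → match; 1× N (H2, X3) → no.
That gives 1 matching atom.

1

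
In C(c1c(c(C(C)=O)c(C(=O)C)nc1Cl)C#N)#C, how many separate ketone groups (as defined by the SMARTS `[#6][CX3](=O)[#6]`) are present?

[#6][CX3](=O)[#6] is the SMARTS for a ketone: a carbonyl carbon (no H) flanked by two carbons.
The molecule carries 2 separate instances of an acetyl/ketone group (-C(=O)CH3) meeting every constraint; each maps to a distinct set of atoms, giving 2 matches.

2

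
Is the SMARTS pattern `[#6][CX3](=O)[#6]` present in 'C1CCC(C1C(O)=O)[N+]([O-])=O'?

The pattern [#6][CX3](=O)[#6] describes a carbonyl carbon (no H) flanked by two carbons — a ketone.
The closest candidate here is a carboxylic acid group (-C(=O)OH), but one neighbour of the carbonyl carbon is O, not C. No other fragment satisfies the full query, so there is no match.

No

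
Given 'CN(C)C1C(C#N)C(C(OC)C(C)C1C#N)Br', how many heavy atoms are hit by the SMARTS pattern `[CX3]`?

0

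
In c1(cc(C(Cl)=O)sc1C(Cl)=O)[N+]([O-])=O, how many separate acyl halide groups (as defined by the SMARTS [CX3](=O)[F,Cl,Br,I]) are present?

[CX3](=O)[F,Cl,Br,I] is the SMARTS for an acyl halide: a carbonyl carbon bonded to a halogen.
The molecule carries 2 separate instances of an acyl chloride (-C(=O)Cl) meeting every constraint; each maps to a distinct set of atoms, giving 2 matches.

2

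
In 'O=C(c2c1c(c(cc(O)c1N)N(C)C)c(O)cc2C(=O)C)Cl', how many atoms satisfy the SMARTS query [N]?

2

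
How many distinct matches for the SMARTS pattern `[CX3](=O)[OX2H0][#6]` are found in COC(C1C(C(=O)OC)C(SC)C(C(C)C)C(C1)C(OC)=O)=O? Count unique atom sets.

3

[CX3](=O)[OX2H0][#6] is the SMARTS for an ester: a carbonyl carbon bonded to an oxygen that is itself bonded to carbon (no H on that O).
The molecule carries 3 separate instances of a methyl-ester group (-C(=O)OCH3) meeting every constraint; each maps to a distinct set of atoms, giving 3 matches.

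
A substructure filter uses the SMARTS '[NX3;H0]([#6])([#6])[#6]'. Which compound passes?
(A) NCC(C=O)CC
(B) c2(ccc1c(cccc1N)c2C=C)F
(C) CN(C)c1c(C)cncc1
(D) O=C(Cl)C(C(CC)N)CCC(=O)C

[NX3;H0]([#6])([#6])[#6] describes a trivalent nitrogen with no H, bonded to three carbons (a tertiary amine).
(A) has a primary amino group (-NH2) but the nitrogen has H2, not H0 with three carbons.
(B) has a primary amino group (-NH2) but the nitrogen has H2, not H0 with three carbons.
(C) contains a dimethylamino group (-N(CH3)2), which satisfies every atom and bond constraint.
(D) has a primary amino group (-NH2) but the nitrogen has H2, not H0 with three carbons.
So the answer is (C).

C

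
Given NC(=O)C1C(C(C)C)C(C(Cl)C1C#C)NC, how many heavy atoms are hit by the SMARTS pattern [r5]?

Check the 16 heavy atoms by environment: 5× C (in 5-ring) → match; 2× N (acyclic) → no; 7× C (acyclic) → no; 1× Cl (acyclic) → no; 1× O (acyclic) → no.
That gives 5 matching atoms.

5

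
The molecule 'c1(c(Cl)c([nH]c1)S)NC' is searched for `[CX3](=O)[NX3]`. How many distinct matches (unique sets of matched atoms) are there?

[CX3](=O)[NX3] is the SMARTS for an amide: a carbonyl carbon bonded to a trivalent nitrogen.
No fragment in the molecule satisfies every constraint, giving 0 matches.

0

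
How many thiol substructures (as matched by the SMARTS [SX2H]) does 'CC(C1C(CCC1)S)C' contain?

1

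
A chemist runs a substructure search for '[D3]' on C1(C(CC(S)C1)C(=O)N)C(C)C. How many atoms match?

5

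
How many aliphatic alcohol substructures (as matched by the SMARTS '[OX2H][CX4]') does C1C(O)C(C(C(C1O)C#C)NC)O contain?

[OX2H][CX4] is the SMARTS for an aliphatic alcohol: a hydroxyl oxygen bound to an sp3 (X4) carbon.
The molecule carries 3 separate instances of a hydroxyl group (-OH) meeting every constraint; each maps to a distinct set of atoms, giving 3 matches.

3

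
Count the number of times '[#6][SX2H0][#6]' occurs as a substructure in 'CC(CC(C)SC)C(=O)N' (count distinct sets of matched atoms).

[#6][SX2H0][#6] is the SMARTS for a thioether: an aliphatic sulfur bridging two carbons with no H on the sulfur.
Exactly one fragment in the molecule meets all constraints, giving 1 match.

1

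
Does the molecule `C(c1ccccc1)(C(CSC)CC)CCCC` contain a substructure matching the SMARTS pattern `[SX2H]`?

No

The pattern [SX2H] describes an aliphatic sulfur with two connections, one being H — a thiol.
The closest candidate here is a methylthio ether (-SCH3), but the sulfur has H0 (bonded to two carbons), not H1. No other fragment satisfies the full query, so there is no match.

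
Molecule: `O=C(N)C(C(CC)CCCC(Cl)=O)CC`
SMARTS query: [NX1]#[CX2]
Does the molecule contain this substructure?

No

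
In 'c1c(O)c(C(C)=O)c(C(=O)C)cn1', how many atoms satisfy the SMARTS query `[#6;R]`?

5

The query [#6;R] means: carbon that is part of a ring.
Check the 13 heavy atoms by environment: 1× n (aromatic, in 6-ring) → no; 5× c (aromatic, in 6-ring) → match; 3× O (acyclic) → no; 4× C (acyclic) → no.
That gives 5 matching atoms.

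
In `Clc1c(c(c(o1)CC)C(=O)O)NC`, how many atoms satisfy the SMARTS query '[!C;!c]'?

Check the 13 heavy atoms by environment: 1× o (aromatic) → match; 4× c (aromatic) → no; 4× C → no; 1× Cl → match; 2× O → match; 1× N → match.
Summing the matching environments: 1 + 1 + 2 + 1 = 5 matching atoms.

5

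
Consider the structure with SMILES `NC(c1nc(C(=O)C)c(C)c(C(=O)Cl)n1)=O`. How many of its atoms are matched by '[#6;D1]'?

2

The query [#6;D1] means: carbon bonded to exactly one heavy atom.
Check the 16 heavy atoms by environment: 2× n (aromatic, D2) → no; 4× c (aromatic, D3) → no; 3× C (D3) → no; 3× O (D1) → no; 2× C (D1) → match; 1× Cl (D1) → no; 1× N (D1) → no.
That gives 2 matching atoms.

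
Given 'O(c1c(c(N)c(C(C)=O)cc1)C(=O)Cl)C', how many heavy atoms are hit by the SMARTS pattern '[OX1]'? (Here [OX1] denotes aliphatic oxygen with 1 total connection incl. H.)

The query [OX1] means: aliphatic oxygen with one total connection — typically a carbonyl =O or an oxide.
Check the 15 heavy atoms by environment: 6× c (aromatic, X3) → no; 2× C (X3) → no; 2× O (X1) → match; 2× C (X4) → no; 1× Cl (X1) → no; 1× N (X3) → no; 1× O (X2) → no.
That gives 2 matching atoms.

2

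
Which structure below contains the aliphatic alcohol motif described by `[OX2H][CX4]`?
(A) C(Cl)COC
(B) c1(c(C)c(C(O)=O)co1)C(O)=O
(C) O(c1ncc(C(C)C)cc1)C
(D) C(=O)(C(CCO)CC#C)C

D

[OX2H][CX4] describes a hydroxyl oxygen bound to an sp3 (X4) carbon (an aliphatic alcohol).
(A) has a methoxy ether (-OCH3) but the oxygen has H0 (ether), not H1.
(B) has a carboxylic acid group (-C(=O)OH) but the -OH is on a CX3 carbonyl carbon, not a CX4 carbon.
(C) has a methoxy ether (-OCH3) but the oxygen has H0 (ether), not H1.
(D) contains a hydroxyl group (-OH), which satisfies every atom and bond constraint.
So the answer is (D).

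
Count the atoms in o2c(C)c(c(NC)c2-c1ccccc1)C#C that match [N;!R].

The query [N;!R] means: aliphatic nitrogen not in a ring.
Check the 16 heavy atoms by environment: 1× o (aromatic, in 5-ring) → no; 4× c (aromatic, in 5-ring) → no; 4× C (acyclic) → no; 6× c (aromatic, in 6-ring) → no; 1× N (acyclic) → match.
That gives 1 matching atom.

1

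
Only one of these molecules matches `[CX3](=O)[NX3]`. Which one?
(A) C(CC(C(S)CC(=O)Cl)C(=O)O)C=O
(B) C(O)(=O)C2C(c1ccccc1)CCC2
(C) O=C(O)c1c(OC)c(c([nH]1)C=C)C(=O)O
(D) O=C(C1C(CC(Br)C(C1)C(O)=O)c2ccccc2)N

D

[CX3](=O)[NX3] describes a carbonyl carbon bonded to a trivalent nitrogen (an amide).
(A) has a carboxylic acid group (-C(=O)OH) but the carbonyl is bonded to O, not to an NX3 nitrogen.
(B) has a carboxylic acid group (-C(=O)OH) but the carbonyl is bonded to O, not to an NX3 nitrogen.
(C) has a carboxylic acid group (-C(=O)OH) but the carbonyl is bonded to O, not to an NX3 nitrogen.
(D) contains a primary amide (-C(=O)NH2), which satisfies every atom and bond constraint.
So the answer is (D).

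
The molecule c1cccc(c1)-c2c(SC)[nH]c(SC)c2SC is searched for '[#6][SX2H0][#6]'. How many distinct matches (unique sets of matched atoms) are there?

3

[#6][SX2H0][#6] is the SMARTS for a thioether: an aliphatic sulfur bridging two carbons with no H on the sulfur.
The molecule carries 3 separate instances of a methylthio ether (-SCH3) meeting every constraint; each maps to a distinct set of atoms, giving 3 matches.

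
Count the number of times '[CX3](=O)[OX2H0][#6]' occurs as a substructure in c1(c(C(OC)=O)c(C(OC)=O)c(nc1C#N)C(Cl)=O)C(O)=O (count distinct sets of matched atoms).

2

[CX3](=O)[OX2H0][#6] is the SMARTS for an ester: a carbonyl carbon bonded to an oxygen that is itself bonded to carbon (no H on that O).
The molecule carries 2 separate instances of a methyl-ester group (-C(=O)OCH3) meeting every constraint; each maps to a distinct set of atoms, giving 2 matches.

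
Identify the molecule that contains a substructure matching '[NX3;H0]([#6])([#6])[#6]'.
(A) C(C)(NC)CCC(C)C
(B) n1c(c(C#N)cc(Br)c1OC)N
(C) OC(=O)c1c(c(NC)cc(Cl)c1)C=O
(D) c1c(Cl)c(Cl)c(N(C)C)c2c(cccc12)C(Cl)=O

[NX3;H0]([#6])([#6])[#6] describes a trivalent nitrogen with no H, bonded to three carbons (a tertiary amine).
(A) has an N-methylamino group (-NHCH3) but the nitrogen still has one H (H1), not H0.
(B) has a primary amino group (-NH2) but the nitrogen has H2, not H0 with three carbons.
(C) has an N-methylamino group (-NHCH3) but the nitrogen still has one H (H1), not H0.
(D) contains a dimethylamino group (-N(CH3)2), which satisfies every atom and bond constraint.
So the answer is (D).

D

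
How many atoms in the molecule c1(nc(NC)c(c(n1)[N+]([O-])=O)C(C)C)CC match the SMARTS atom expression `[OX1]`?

2

The query [OX1] means: aliphatic oxygen with one total connection — typically a carbonyl =O or an oxide.
Check the 16 heavy atoms by environment: 2× n (aromatic, X2) → no; 4× c (aromatic, X3) → no; 6× C (X4) → no; 1× N (charge +1, X3) → no; 1× O (charge -1, X1) → match; 1× O (X1) → match; 1× N (X3) → no.
Summing the matching environments: 1 + 1 = 2 matching atoms.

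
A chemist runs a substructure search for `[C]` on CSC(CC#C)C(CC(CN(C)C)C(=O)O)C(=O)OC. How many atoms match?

14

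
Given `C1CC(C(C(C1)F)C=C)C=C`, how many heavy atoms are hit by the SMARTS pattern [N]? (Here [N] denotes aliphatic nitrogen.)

0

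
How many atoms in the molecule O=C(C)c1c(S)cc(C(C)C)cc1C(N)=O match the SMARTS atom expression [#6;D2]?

Check the 16 heavy atoms by environment: 4× c (aromatic, D3) → no; 2× c (aromatic, D2) → match; 1× S (D1) → no; 3× C (D3) → no; 2× O (D1) → no; 3× C (D1) → no; 1× N (D1) → no.
That gives 2 matching atoms.

2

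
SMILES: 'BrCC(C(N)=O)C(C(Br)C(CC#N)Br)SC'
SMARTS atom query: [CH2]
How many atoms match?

2

The query [CH2] means: aliphatic carbon with exactly two hydrogens.
Check the 16 heavy atoms by environment: 2× C (H2) → match; 4× C (H1) → no; 2× C (H0) → no; 1× O (H0) → no; 1× N (H2) → no; 3× Br (H0) → no; 1× S (H0) → no; 1× C (H3) → no; 1× N (H0) → no.
That gives 2 matching atoms.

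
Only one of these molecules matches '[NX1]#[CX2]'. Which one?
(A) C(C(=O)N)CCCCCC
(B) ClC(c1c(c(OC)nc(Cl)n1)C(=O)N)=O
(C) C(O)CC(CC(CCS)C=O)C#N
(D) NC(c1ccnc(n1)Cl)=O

[NX1]#[CX2] describes a nitrogen triple-bonded to a two-connected carbon (a nitrile).
(A) has a primary amide (-C(=O)NH2) but the nitrogen is NX3, not NX1.
(B) has a primary amide (-C(=O)NH2) but the nitrogen is NX3, not NX1.
(C) contains a nitrile (-C#N), which satisfies every atom and bond constraint.
(D) has a primary amide (-C(=O)NH2) but the nitrogen is NX3, not NX1.
So the answer is (C).

C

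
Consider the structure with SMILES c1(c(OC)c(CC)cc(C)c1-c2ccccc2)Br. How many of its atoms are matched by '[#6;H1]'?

The query [#6;H1] means: any carbon bearing exactly one hydrogen.
Check the 18 heavy atoms by environment: 6× c (aromatic, H0) → no; 6× c (aromatic, H1) → match; 3× C (H3) → no; 1× C (H2) → no; 1× O (H0) → no; 1× Br (H0) → no.
That gives 6 matching atoms.

6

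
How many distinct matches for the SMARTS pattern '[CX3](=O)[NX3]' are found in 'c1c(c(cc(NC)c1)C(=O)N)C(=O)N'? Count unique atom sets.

2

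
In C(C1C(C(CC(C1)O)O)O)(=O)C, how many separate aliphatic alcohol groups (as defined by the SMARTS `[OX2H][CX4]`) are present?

[OX2H][CX4] is the SMARTS for an aliphatic alcohol: a hydroxyl oxygen bound to an sp3 (X4) carbon.
The molecule carries 3 separate instances of a hydroxyl group (-OH) meeting every constraint; each maps to a distinct set of atoms, giving 3 matches.

3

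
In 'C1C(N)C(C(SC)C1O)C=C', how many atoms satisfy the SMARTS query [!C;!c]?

3

Check the 11 heavy atoms by environment: 8× C → no; 1× O → match; 1× S → match; 1× N → match.
Summing the matching environments: 1 + 1 + 1 = 3 matching atoms.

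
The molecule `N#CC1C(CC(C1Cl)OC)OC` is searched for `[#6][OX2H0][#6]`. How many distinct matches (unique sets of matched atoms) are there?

2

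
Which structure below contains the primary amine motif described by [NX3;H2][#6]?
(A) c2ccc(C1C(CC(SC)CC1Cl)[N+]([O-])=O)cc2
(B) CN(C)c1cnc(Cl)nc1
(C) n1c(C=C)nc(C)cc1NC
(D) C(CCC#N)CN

[NX3;H2][#6] describes a trivalent nitrogen with two H attached to carbon (a primary amine).
(A) has a nitro group (-[N+](=O)[O-]) but the nitrogen is [N+] with no H, not NX3H2.
(B) has a dimethylamino group (-N(CH3)2) but the nitrogen has H0, not H2.
(C) has an N-methylamino group (-NHCH3) but the nitrogen bears two carbons and only one H (H1), not H2.
(D) contains a primary amino group (-NH2), which satisfies every atom and bond constraint.
So the answer is (D).

D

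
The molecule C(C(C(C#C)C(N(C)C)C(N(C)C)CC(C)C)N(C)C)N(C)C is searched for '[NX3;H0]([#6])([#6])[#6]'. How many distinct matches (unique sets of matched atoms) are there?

[NX3;H0]([#6])([#6])[#6] is the SMARTS for a tertiary amine: a trivalent nitrogen with no H, bonded to three carbons.
The molecule carries 4 separate instances of a dimethylamino group (-N(CH3)2) meeting every constraint; each maps to a distinct set of atoms, giving 4 matches.

4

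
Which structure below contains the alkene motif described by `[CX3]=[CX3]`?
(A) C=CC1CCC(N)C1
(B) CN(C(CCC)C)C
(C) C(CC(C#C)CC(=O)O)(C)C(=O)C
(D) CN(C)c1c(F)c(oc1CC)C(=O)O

A

[CX3]=[CX3] describes a non-aromatic C=C double bond between two sp2 carbons (an alkene).
(A) contains a vinyl group (-CH=CH2), which satisfies every atom and bond constraint.
(B) has an ethyl group (-CH2CH3) but its C-C bond is a single bond between CX4 carbons, not CX3=CX3.
(C) has an ethynyl group (-C#CH) but the C-C bond is a triple bond, not a double bond.
(D) has an ethyl group (-CH2CH3) but its C-C bond is a single bond between CX4 carbons, not CX3=CX3.
So the answer is (A).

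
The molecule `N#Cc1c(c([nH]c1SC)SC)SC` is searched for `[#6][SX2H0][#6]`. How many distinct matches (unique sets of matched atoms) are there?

[#6][SX2H0][#6] is the SMARTS for a thioether: an aliphatic sulfur bridging two carbons with no H on the sulfur.
The molecule carries 3 separate instances of a methylthio ether (-SCH3) meeting every constraint; each maps to a distinct set of atoms, giving 3 matches.

3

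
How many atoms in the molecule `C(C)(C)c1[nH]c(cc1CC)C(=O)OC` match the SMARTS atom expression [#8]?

2

Check the 14 heavy atoms by environment: 1× n (aromatic) → no; 4× c (aromatic) → no; 7× C → no; 2× O → match.
That gives 2 matching atoms.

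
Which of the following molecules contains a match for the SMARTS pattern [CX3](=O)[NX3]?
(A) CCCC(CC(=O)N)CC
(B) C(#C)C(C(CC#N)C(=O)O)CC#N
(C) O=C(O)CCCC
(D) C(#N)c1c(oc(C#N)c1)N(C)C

[CX3](=O)[NX3] describes a carbonyl carbon bonded to a trivalent nitrogen (an amide).
(A) contains a primary amide (-C(=O)NH2), which satisfies every atom and bond constraint.
(B) has a nitrile (-C#N) but the nitrile N is NX1 (triple-bonded), not NX3.
(C) has a carboxylic acid group (-C(=O)OH) but the carbonyl is bonded to O, not to an NX3 nitrogen.
(D) has a nitrile (-C#N) but the nitrile N is NX1 (triple-bonded), not NX3.
So the answer is (A).

A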